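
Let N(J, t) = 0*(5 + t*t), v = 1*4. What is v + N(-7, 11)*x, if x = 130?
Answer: 4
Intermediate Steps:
v = 4
N(J, t) = 0 (N(J, t) = 0*(5 + t**2) = 0)
v + N(-7, 11)*x = 4 + 0*130 = 4 + 0 = 4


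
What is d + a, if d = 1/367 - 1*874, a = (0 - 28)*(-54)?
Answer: 234147/367 ≈ 638.00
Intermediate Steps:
a = 1512 (a = -28*(-54) = 1512)
d = -320757/367 (d = 1/367 - 874 = -320757/367 ≈ -874.00)
d + a = -320757/367 + 1512 = 234147/367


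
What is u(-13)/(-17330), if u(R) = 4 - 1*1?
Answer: -3/17330 ≈ -0.00017311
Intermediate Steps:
u(R) = 3 (u(R) = 4 - 1 = 3)
u(-13)/(-17330) = 3/(-17330) = -1/17330*3 = -3/17330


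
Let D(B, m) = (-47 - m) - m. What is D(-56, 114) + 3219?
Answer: 2944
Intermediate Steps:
D(B, m) = -47 - 2*m
D(-56, 114) + 3219 = (-47 - 2*114) + 3219 = (-47 - 228) + 3219 = -275 + 3219 = 2944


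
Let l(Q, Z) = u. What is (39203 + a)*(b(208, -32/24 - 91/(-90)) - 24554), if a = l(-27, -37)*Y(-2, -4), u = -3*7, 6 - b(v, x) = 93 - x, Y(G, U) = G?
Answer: -17406876431/18 ≈ -9.6705e+8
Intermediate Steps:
b(v, x) = -87 + x (b(v, x) = 6 - (93 - x) = 6 + (-93 + x) = -87 + x)
u = -21
l(Q, Z) = -21
a = 42 (a = -21*(-2) = 42)
(39203 + a)*(b(208, -32/24 - 91/(-90)) - 24554) = (39203 + 42)*((-87 + (-32/24 - 91/(-90))) - 24554) = 39245*((-87 + (-32*1/24 - 91*(-1/90))) - 24554) = 39245*((-87 + (-4/3 + 91/90)) - 24554) = 39245*((-87 - 29/90) - 24554) = 39245*(-7859/90 - 24554) = 39245*(-2217719/90) = -17406876431/18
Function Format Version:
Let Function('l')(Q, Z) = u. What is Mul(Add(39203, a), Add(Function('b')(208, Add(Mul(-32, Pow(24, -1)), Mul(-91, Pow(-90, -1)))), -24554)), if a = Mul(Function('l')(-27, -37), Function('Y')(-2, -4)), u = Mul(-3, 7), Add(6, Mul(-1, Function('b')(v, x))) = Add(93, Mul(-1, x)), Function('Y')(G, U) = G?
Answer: Rational(-17406876431, 18) ≈ -9.6705e+8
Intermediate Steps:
Function('b')(v, x) = Add(-87, x) (Function('b')(v, x) = Add(6, Mul(-1, Add(93, Mul(-1, x)))) = Add(6, Add(-93, x)) = Add(-87, x))
u = -21
Function('l')(Q, Z) = -21
a = 42 (a = Mul(-21, -2) = 42)
Mul(Add(39203, a), Add(Function('b')(208, Add(Mul(-32, Pow(24, -1)), Mul(-91, Pow(-90, -1)))), -24554)) = Mul(Add(39203, 42), Add(Add(-87, Add(Mul(-32, Pow(24, -1)), Mul(-91, Pow(-90, -1)))), -24554)) = Mul(39245, Add(Add(-87, Add(Mul(-32, Rational(1, 24)), Mul(-91, Rational(-1, 90)))), -24554)) = Mul(39245, Add(Add(-87, Add(Rational(-4, 3), Rational(91, 90))), -24554)) = Mul(39245, Add(Add(-87, Rational(-29, 90)), -24554)) = Mul(39245, Add(Rational(-7859, 90), -24554)) = Mul(39245, Rational(-2217719, 90)) = Rational(-17406876431, 18)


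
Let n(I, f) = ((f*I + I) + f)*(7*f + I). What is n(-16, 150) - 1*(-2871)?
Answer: -2340173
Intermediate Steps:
n(I, f) = (I + 7*f)*(I + f + I*f) (n(I, f) = ((I*f + I) + f)*(I + 7*f) = ((I + I*f) + f)*(I + 7*f) = (I + f + I*f)*(I + 7*f) = (I + 7*f)*(I + f + I*f))
n(-16, 150) - 1*(-2871) = ((-16)**2 + 7*150**2 + 150*(-16)**2 + 7*(-16)*150**2 + 8*(-16)*150) - 1*(-2871) = (256 + 7*22500 + 150*256 + 7*(-16)*22500 - 19200) + 2871 = (256 + 157500 + 38400 - 2520000 - 19200) + 2871 = -2343044 + 2871 = -2340173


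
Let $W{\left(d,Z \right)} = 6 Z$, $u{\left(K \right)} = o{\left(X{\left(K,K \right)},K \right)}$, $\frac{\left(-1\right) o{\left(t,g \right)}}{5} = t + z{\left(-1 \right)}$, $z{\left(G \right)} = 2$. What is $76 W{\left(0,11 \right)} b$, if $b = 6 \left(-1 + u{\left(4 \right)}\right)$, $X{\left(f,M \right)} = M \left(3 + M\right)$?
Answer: $-4544496$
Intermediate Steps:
$o{\left(t,g \right)} = -10 - 5 t$ ($o{\left(t,g \right)} = - 5 \left(t + 2\right) = - 5 \left(2 + t\right) = -10 - 5 t$)
$u{\left(K \right)} = -10 - 5 K \left(3 + K\right)$
$b = -906$ ($b = 6 \left(-1 - \left(10 + 20 \left(3 + 4\right)\right)\right) = 6 \left(-1 - \left(10 + 20 \cdot 7\right)\right) = 6 \left(-1 - 150\right) = 6 \left(-151\right) = -906$)
$76 W{\left(0,11 \right)} b = 76 \cdot 6 \cdot 11 \left(-906\right) = 76 \cdot 66 \left(-906\right) = 5016 \left(-906\right) = -4544496$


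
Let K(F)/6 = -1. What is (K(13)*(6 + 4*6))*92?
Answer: -16560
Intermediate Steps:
K(F) = -6 (K(F) = 6*(-1) = -6)
(K(13)*(6 + 4*6))*92 = -6*(6 + 4*6)*92 = -6*(6 + 24)*92 = -6*30*92 = -180*92 = -16560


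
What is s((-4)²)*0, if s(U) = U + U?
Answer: 0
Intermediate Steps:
s(U) = 2*U
s((-4)²)*0 = (2*(-4)²)*0 = (2*16)*0 = 32*0 = 0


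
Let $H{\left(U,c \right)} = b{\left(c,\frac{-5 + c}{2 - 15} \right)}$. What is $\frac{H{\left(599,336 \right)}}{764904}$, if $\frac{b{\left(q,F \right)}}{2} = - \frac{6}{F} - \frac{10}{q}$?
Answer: $\frac{11449}{21267390816} \approx 5.3834 \cdot 10^{-7}$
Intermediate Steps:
$b{\left(q,F \right)} = - \frac{20}{q} - \frac{12}{F}$ ($b{\left(q,F \right)} = 2 \left(- \frac{6}{F} - \frac{10}{q}\right) = 2 \left(- \frac{10}{q} - \frac{6}{F}\right) = - \frac{20}{q} - \frac{12}{F}$)
$H{\left(U,c \right)} = - \frac{20}{c} - \frac{12}{\frac{5}{13} - \frac{c}{13}}$ ($H{\left(U,c \right)} = - \frac{20}{c} - \frac{12}{\left(-5 + c\right) \frac{1}{2 - 15}} = - \frac{20}{c} - \frac{12}{\left(-5 + c\right) \frac{1}{-13}} = - \frac{20}{c} - \frac{12}{\left(-5 + c\right) \left(- \frac{1}{13}\right)} = - \frac{20}{c} - \frac{12}{\frac{5}{13} - \frac{c}{13}}$)
$\frac{H{\left(599,336 \right)}}{764904} = \frac{4 \cdot \frac{1}{336} \frac{1}{-5 + 336} \left(25 + 34 \cdot 336\right)}{764904} = 4 \cdot \frac{1}{336} \cdot \frac{1}{331} \left(25 + 11424\right) \frac{1}{764904} = 4 \cdot \frac{1}{336} \cdot \frac{1}{331} \cdot 11449 \cdot \frac{1}{764904} = \frac{11449}{27804} \cdot \frac{1}{764904} = \frac{11449}{21267390816}$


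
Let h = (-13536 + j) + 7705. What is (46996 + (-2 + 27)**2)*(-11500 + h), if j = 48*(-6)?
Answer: -839034399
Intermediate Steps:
j = -288
h = -6119 (h = (-13536 - 288) + 7705 = -13824 + 7705 = -6119)
(46996 + (-2 + 27)**2)*(-11500 + h) = (46996 + (-2 + 27)**2)*(-11500 - 6119) = (46996 + 25**2)*(-17619) = (46996 + 625)*(-17619) = 47621*(-17619) = -839034399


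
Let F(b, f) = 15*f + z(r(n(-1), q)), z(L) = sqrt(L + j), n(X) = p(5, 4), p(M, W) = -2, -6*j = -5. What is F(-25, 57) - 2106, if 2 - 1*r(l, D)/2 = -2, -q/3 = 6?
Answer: -1251 + sqrt(318)/6 ≈ -1248.0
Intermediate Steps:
j = 5/6 (j = -1/6*(-5) = 5/6 ≈ 0.83333)
q = -18 (q = -3*6 = -18)
n(X) = -2
r(l, D) = 8 (r(l, D) = 4 - 2*(-2) = 4 + 4 = 8)
z(L) = sqrt(5/6 + L) (z(L) = sqrt(L + 5/6) = sqrt(5/6 + L))
F(b, f) = 15*f + sqrt(318)/6 (F(b, f) = 15*f + sqrt(30 + 36*8)/6 = 15*f + sqrt(30 + 288)/6 = 15*f + sqrt(318)/6)
F(-25, 57) - 2106 = (15*57 + sqrt(318)/6) - 2106 = (855 + sqrt(318)/6) - 2106 = -1251 + sqrt(318)/6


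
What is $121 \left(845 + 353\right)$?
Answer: $144958$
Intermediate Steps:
$121 \left(845 + 353\right) = 121 \cdot 1198 = 144958$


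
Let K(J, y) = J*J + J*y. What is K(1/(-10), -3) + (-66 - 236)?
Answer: -30169/100 ≈ -301.69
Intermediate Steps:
K(J, y) = J² + J*y
K(1/(-10), -3) + (-66 - 236) = (1/(-10) - 3)/(-10) + (-66 - 236) = -(-⅒ - 3)/10 - 302 = -⅒*(-31/10) - 302 = 31/100 - 302 = -30169/100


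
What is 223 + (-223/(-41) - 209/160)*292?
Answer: 2344823/1640 ≈ 1429.8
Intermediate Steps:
223 + (-223/(-41) - 209/160)*292 = 223 + (-223*(-1/41) - 209*1/160)*292 = 223 + (223/41 - 209/160)*292 = 223 + (27111/6560)*292 = 223 + 1979103/1640 = 2344823/1640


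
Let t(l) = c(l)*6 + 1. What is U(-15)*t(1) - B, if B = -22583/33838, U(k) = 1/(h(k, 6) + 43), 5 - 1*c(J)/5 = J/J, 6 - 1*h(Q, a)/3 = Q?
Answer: 1622049/896707 ≈ 1.8089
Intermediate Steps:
h(Q, a) = 18 - 3*Q
c(J) = 20 (c(J) = 25 - 5*J/J = 25 - 5*1 = 25 - 5 = 20)
U(k) = 1/(61 - 3*k) (U(k) = 1/((18 - 3*k) + 43) = 1/(61 - 3*k))
t(l) = 121 (t(l) = 20*6 + 1 = 120 + 1 = 121)
B = -22583/33838 (B = -22583*1/33838 = -22583/33838 ≈ -0.66739)
U(-15)*t(1) - B = -1/(-61 + 3*(-15))*121 - 1*(-22583/33838) = -1/(-61 - 45)*121 + 22583/33838 = -1/(-106)*121 + 22583/33838 = -1*(-1/106)*121 + 22583/33838 = (1/106)*121 + 22583/33838 = 121/106 + 22583/33838 = 1622049/896707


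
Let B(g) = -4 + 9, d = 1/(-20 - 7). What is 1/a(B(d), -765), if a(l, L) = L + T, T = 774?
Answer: ⅑ ≈ 0.11111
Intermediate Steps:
d = -1/27 (d = 1/(-27) = -1/27 ≈ -0.037037)
B(g) = 5
a(l, L) = 774 + L (a(l, L) = L + 774 = 774 + L)
1/a(B(d), -765) = 1/(774 - 765) = 1/9 = ⅑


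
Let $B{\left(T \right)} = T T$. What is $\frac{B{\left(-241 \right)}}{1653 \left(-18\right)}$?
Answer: $- \frac{58081}{29754} \approx -1.952$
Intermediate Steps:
$B{\left(T \right)} = T^{2}$
$\frac{B{\left(-241 \right)}}{1653 \left(-18\right)} = \frac{\left(-241\right)^{2}}{1653 \left(-18\right)} = \frac{58081}{-29754} = 58081 \left(- \frac{1}{29754}\right) = - \frac{58081}{29754}$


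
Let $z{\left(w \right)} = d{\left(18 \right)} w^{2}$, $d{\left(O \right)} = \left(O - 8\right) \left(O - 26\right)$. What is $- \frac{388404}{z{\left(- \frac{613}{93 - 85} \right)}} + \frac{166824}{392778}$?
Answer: $\frac{51314590196}{40998276745} \approx 1.2516$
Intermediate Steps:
$d{\left(O \right)} = \left(-26 + O\right) \left(-8 + O\right)$ ($d{\left(O \right)} = \left(-8 + O\right) \left(-26 + O\right) = \left(-26 + O\right) \left(-8 + O\right)$)
$z{\left(w \right)} = - 80 w^{2}$ ($z{\left(w \right)} = \left(208 + 18^{2} - 612\right) w^{2} = \left(208 + 324 - 612\right) w^{2} = - 80 w^{2}$)
$- \frac{388404}{z{\left(- \frac{613}{93 - 85} \right)}} + \frac{166824}{392778} = - \frac{388404}{\left(-80\right) \left(- \frac{613}{93 - 85}\right)^{2}} + \frac{166824}{392778} = - \frac{388404}{\left(-80\right) \left(- \frac{613}{93 - 85}\right)^{2}} + 166824 \cdot \frac{1}{392778} = - \frac{388404}{\left(-80\right) \left(- \frac{613}{8}\right)^{2}} + \frac{9268}{21821} = - \frac{388404}{\left(-80\right) \frac{375769}{64}} + \frac{9268}{21821} = - \frac{388404}{- \frac{1878845}{4}} + \frac{9268}{21821} = \left(-388404\right) \left(- \frac{4}{1878845}\right) + \frac{9268}{21821} = \frac{1553616}{1878845} + \frac{9268}{21821} = \frac{51314590196}{40998276745}$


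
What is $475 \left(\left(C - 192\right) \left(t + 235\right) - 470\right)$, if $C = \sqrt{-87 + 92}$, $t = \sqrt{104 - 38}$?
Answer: $-223250 - 475 \left(192 - \sqrt{5}\right) \left(235 + \sqrt{66}\right) \approx -2.2138 \cdot 10^{7}$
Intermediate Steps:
$t = \sqrt{66} \approx 8.124$
$C = \sqrt{5} \approx 2.2361$
$475 \left(\left(C - 192\right) \left(t + 235\right) - 470\right) = 475 \left(\left(\sqrt{5} - 192\right) \left(\sqrt{66} + 235\right) - 470\right) = 475 \left(\left(-192 + \sqrt{5}\right) \left(235 + \sqrt{66}\right) - 470\right) = 475 \left(-470 + \left(-192 + \sqrt{5}\right) \left(235 + \sqrt{66}\right)\right) = -223250 + 475 \left(-192 + \sqrt{5}\right) \left(235 + \sqrt{66}\right)$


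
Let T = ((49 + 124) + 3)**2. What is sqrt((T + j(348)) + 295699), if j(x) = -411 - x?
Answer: 2*sqrt(81479) ≈ 570.89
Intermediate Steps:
T = 30976 (T = (173 + 3)**2 = 176**2 = 30976)
sqrt((T + j(348)) + 295699) = sqrt((30976 + (-411 - 1*348)) + 295699) = sqrt((30976 + (-411 - 348)) + 295699) = sqrt((30976 - 759) + 295699) = sqrt(30217 + 295699) = sqrt(325916) = 2*sqrt(81479)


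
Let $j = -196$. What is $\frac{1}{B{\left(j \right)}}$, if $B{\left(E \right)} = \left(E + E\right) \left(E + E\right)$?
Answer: $\frac{1}{153664} \approx 6.5077 \cdot 10^{-6}$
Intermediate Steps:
$B{\left(E \right)} = 4 E^{2}$ ($B{\left(E \right)} = 2 E 2 E = 4 E^{2}$)
$\frac{1}{B{\left(j \right)}} = \frac{1}{4 \left(-196\right)^{2}} = \frac{1}{4 \cdot 38416} = \frac{1}{153664}$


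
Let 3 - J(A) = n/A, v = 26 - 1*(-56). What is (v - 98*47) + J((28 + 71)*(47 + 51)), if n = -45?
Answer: -4873633/1078 ≈ -4521.0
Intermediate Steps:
v = 82 (v = 26 + 56 = 82)
J(A) = 3 + 45/A (J(A) = 3 - (-45)/A = 3 + 45/A)
(v - 98*47) + J((28 + 71)*(47 + 51)) = (82 - 98*47) + (3 + 45/(((28 + 71)*(47 + 51)))) = (82 - 4606) + (3 + 45/((99*98))) = -4524 + (3 + 45/9702) = -4524 + (3 + 45*(1/9702)) = -4524 + (3 + 5/1078) = -4524 + 3239/1078 = -4873633/1078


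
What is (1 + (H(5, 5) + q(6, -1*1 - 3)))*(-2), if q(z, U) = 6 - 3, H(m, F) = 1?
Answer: -10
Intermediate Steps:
q(z, U) = 3
(1 + (H(5, 5) + q(6, -1*1 - 3)))*(-2) = (1 + (1 + 3))*(-2) = (1 + 4)*(-2) = 5*(-2) = -10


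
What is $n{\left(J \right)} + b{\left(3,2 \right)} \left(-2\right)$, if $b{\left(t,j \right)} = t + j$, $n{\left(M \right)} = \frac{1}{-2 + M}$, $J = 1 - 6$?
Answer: $- \frac{71}{7} \approx -10.143$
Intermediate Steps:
$J = -5$ ($J = 1 - 6 = -5$)
$b{\left(t,j \right)} = j + t$
$n{\left(J \right)} + b{\left(3,2 \right)} \left(-2\right) = \frac{1}{-2 - 5} + \left(2 + 3\right) \left(-2\right) = \frac{1}{-7} + 5 \left(-2\right) = - \frac{1}{7} - 10 = - \frac{71}{7}$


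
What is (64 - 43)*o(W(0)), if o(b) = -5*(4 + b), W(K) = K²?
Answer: -420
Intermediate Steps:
o(b) = -20 - 5*b
(64 - 43)*o(W(0)) = (64 - 43)*(-20 - 5*0²) = 21*(-20 - 5*0) = 21*(-20 + 0) = 21*(-20) = -420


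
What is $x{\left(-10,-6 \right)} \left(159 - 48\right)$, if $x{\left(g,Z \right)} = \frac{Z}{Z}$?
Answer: $111$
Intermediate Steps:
$x{\left(g,Z \right)} = 1$
$x{\left(-10,-6 \right)} \left(159 - 48\right) = 1 \left(159 - 48\right) = 1 \cdot 111 = 111$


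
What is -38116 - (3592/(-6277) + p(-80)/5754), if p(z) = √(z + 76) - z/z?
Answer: -1376647600883/36117858 - I/2877 ≈ -38115.0 - 0.00034758*I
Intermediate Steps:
p(z) = -1 + √(76 + z) (p(z) = √(76 + z) - 1*1 = √(76 + z) - 1 = -1 + √(76 + z))
-38116 - (3592/(-6277) + p(-80)/5754) = -38116 - (3592/(-6277) + (-1 + √(76 - 80))/5754) = -38116 - (3592*(-1/6277) + (-1 + √(-4))*(1/5754)) = -38116 - (-3592/6277 + (-1 + 2*I)*(1/5754)) = -38116 - (-3592/6277 + (-1/5754 + I/2877)) = -38116 - (-20674645/36117858 + I/2877) = -38116 + (20674645/36117858 - I/2877) = -1376647600883/36117858 - I/2877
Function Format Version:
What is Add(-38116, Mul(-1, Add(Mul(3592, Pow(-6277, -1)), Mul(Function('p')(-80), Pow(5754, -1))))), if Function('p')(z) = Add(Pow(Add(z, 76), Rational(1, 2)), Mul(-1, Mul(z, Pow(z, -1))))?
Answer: Add(Rational(-1376647600883, 36117858), Mul(Rational(-1, 2877), I)) ≈ Add(-38115., Mul(-0.00034758, I))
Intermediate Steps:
Function('p')(z) = Add(-1, Pow(Add(76, z), Rational(1, 2))) (Function('p')(z) = Add(Pow(Add(76, z), Rational(1, 2)), Mul(-1, 1)) = Add(Pow(Add(76, z), Rational(1, 2)), -1) = Add(-1, Pow(Add(76, z), Rational(1, 2))))
Add(-38116, Mul(-1, Add(Mul(3592, Pow(-6277, -1)), Mul(Function('p')(-80), Pow(5754, -1))))) = Add(-38116, Mul(-1, Add(Mul(3592, Pow(-6277, -1)), Mul(Add(-1, Pow(Add(76, -80), Rational(1, 2))), Pow(5754, -1))))) = Add(-38116, Mul(-1, Add(Mul(3592, Rational(-1, 6277)), Mul(Add(-1, Pow(-4, Rational(1, 2))), Rational(1, 5754))))) = Add(-38116, Mul(-1, Add(Rational(-3592, 6277), Mul(Add(-1, Mul(2, I)), Rational(1, 5754))))) = Add(-38116, Mul(-1, Add(Rational(-3592, 6277), Add(Rational(-1, 5754), Mul(Rational(1, 2877), I))))) = Add(-38116, Mul(-1, Add(Rational(-20674645, 36117858), Mul(Rational(1, 2877), I)))) = Add(-38116, Add(Rational(20674645, 36117858), Mul(Rational(-1, 2877), I))) = Add(Rational(-1376647600883, 36117858), Mul(Rational(-1, 2877), I))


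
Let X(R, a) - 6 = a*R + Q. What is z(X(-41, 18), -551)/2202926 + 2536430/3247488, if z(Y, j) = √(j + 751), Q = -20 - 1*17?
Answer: 1268215/1623744 + 5*√2/1101463 ≈ 0.78105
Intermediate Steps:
Q = -37 (Q = -20 - 17 = -37)
X(R, a) = -31 + R*a (X(R, a) = 6 + (a*R - 37) = 6 + (R*a - 37) = 6 + (-37 + R*a) = -31 + R*a)
z(Y, j) = √(751 + j)
z(X(-41, 18), -551)/2202926 + 2536430/3247488 = √(751 - 551)/2202926 + 2536430/3247488 = √200*(1/2202926) + 2536430*(1/3247488) = (10*√2)*(1/2202926) + 1268215/1623744 = 5*√2/1101463 + 1268215/1623744 = 1268215/1623744 + 5*√2/1101463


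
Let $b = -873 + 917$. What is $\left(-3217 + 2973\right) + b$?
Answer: $-200$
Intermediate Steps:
$b = 44$
$\left(-3217 + 2973\right) + b = \left(-3217 + 2973\right) + 44 = -244 + 44 = -200$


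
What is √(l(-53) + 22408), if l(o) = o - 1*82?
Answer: √22273 ≈ 149.24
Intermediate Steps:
l(o) = -82 + o (l(o) = o - 82 = -82 + o)
√(l(-53) + 22408) = √((-82 - 53) + 22408) = √(-135 + 22408) = √22273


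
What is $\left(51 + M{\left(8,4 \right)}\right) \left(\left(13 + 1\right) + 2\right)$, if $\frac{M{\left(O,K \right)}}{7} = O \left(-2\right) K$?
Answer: $-6352$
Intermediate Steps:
$M{\left(O,K \right)} = - 14 K O$ ($M{\left(O,K \right)} = 7 O \left(-2\right) K = 7 - 2 O K = 7 \left(- 2 K O\right) = - 14 K O$)
$\left(51 + M{\left(8,4 \right)}\right) \left(\left(13 + 1\right) + 2\right) = \left(51 - 56 \cdot 8\right) \left(\left(13 + 1\right) + 2\right) = \left(51 - 448\right) \left(14 + 2\right) = \left(-397\right) 16 = -6352$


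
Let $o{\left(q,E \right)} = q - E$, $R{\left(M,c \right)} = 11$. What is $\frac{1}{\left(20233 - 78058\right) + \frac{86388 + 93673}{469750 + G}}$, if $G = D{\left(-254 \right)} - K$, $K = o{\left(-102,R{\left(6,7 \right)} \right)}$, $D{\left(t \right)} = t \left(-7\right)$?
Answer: $- \frac{471641}{27272460764} \approx -1.7294 \cdot 10^{-5}$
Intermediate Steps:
$D{\left(t \right)} = - 7 t$
$K = -113$ ($K = -102 - 11 = -113$)
$G = 1891$ ($G = \left(-7\right) \left(-254\right) - -113 = 1778 + 113 = 1891$)
$\frac{1}{\left(20233 - 78058\right) + \frac{86388 + 93673}{469750 + G}} = \frac{1}{\left(20233 - 78058\right) + \frac{86388 + 93673}{469750 + 1891}} = \frac{1}{\left(20233 - 78058\right) + \frac{180061}{471641}} = \frac{1}{-57825 + 180061 \cdot \frac{1}{471641}} = \frac{1}{-57825 + \frac{180061}{471641}} = \frac{1}{- \frac{27272460764}{471641}} = - \frac{471641}{27272460764}$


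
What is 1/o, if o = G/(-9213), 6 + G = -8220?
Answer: 3071/2742 ≈ 1.1200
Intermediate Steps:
G = -8226 (G = -6 - 8220 = -8226)
o = 2742/3071 (o = -8226/(-9213) = -8226*(-1/9213) = 2742/3071 ≈ 0.89287)
1/o = 1/(2742/3071) = 3071/2742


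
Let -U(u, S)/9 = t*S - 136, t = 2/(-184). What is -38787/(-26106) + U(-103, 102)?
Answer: 123636590/100073 ≈ 1235.5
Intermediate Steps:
t = -1/92 (t = 2*(-1/184) = -1/92 ≈ -0.010870)
U(u, S) = 1224 + 9*S/92 (U(u, S) = -9*(-S/92 - 136) = -9*(-136 - S/92) = 1224 + 9*S/92)
-38787/(-26106) + U(-103, 102) = -38787/(-26106) + (1224 + (9/92)*102) = -38787*(-1/26106) + (1224 + 459/46) = 12929/8702 + 56763/46 = 123636590/100073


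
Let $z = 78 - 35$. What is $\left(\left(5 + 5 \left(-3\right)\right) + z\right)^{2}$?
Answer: $1089$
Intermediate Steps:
$z = 43$ ($z = 78 - 35 = 43$)
$\left(\left(5 + 5 \left(-3\right)\right) + z\right)^{2} = \left(\left(5 + 5 \left(-3\right)\right) + 43\right)^{2} = \left(\left(5 - 15\right) + 43\right)^{2} = \left(-10 + 43\right)^{2} = 33^{2} = 1089$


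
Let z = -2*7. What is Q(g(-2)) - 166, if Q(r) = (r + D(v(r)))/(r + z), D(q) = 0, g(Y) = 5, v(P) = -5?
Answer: -1499/9 ≈ -166.56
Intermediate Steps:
z = -14
Q(r) = r/(-14 + r) (Q(r) = (r + 0)/(r - 14) = r/(-14 + r))
Q(g(-2)) - 166 = 5/(-14 + 5) - 166 = 5/(-9) - 166 = 5*(-⅑) - 166 = -5/9 - 166 = -1499/9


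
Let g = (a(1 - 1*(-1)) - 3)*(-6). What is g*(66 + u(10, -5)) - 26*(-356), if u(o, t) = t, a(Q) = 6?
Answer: 8158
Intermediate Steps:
g = -18 (g = (6 - 3)*(-6) = 3*(-6) = -18)
g*(66 + u(10, -5)) - 26*(-356) = -18*(66 - 5) - 26*(-356) = -18*61 - 1*(-9256) = -1098 + 9256 = 8158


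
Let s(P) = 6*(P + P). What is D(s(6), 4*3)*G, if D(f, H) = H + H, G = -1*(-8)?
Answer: 192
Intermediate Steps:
s(P) = 12*P (s(P) = 6*(2*P) = 12*P)
G = 8
D(f, H) = 2*H
D(s(6), 4*3)*G = (2*(4*3))*8 = (2*12)*8 = 24*8 = 192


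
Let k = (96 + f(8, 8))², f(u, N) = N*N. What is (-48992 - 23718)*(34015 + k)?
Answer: -4334606650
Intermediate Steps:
f(u, N) = N²
k = 25600 (k = (96 + 8²)² = (96 + 64)² = 160² = 25600)
(-48992 - 23718)*(34015 + k) = (-48992 - 23718)*(34015 + 25600) = -72710*59615 = -4334606650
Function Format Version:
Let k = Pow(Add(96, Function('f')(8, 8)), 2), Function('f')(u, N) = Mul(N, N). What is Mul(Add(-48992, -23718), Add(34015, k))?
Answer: -4334606650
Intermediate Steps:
Function('f')(u, N) = Pow(N, 2)
k = 25600 (k = Pow(Add(96, Pow(8, 2)), 2) = Pow(Add(96, 64), 2) = Pow(160, 2) = 25600)
Mul(Add(-48992, -23718), Add(34015, k)) = Mul(Add(-48992, -23718), Add(34015, 25600)) = Mul(-72710, 59615) = -4334606650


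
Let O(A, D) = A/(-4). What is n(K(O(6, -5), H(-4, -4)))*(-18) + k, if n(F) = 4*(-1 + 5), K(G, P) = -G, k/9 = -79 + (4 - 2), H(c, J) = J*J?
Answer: -981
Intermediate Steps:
O(A, D) = -A/4 (O(A, D) = A*(-1/4) = -A/4)
H(c, J) = J**2
k = -693 (k = 9*(-79 + (4 - 2)) = 9*(-79 + 2) = 9*(-77) = -693)
n(F) = 16 (n(F) = 4*4 = 16)
n(K(O(6, -5), H(-4, -4)))*(-18) + k = 16*(-18) - 693 = -288 - 693 = -981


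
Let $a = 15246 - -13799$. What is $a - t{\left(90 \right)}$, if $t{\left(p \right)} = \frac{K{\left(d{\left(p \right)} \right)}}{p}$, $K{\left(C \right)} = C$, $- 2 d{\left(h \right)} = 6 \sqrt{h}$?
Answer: $29045 + \frac{\sqrt{10}}{10} \approx 29045.0$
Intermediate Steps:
$d{\left(h \right)} = - 3 \sqrt{h}$ ($d{\left(h \right)} = - \frac{6 \sqrt{h}}{2} = - 3 \sqrt{h}$)
$t{\left(p \right)} = - \frac{3}{\sqrt{p}}$ ($t{\left(p \right)} = \frac{\left(-3\right) \sqrt{p}}{p} = - \frac{3}{\sqrt{p}}$)
$a = 29045$ ($a = 15246 + 13799 = 29045$)
$a - t{\left(90 \right)} = 29045 - - \frac{3}{3 \sqrt{10}} = 29045 - - 3 \frac{\sqrt{10}}{30} = 29045 - - \frac{\sqrt{10}}{10} = 29045 + \frac{\sqrt{10}}{10}$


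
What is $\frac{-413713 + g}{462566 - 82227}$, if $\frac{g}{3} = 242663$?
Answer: $\frac{314276}{380339} \approx 0.82631$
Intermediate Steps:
$g = 727989$ ($g = 3 \cdot 242663 = 727989$)
$\frac{-413713 + g}{462566 - 82227} = \frac{-413713 + 727989}{462566 - 82227} = \frac{314276}{380339}$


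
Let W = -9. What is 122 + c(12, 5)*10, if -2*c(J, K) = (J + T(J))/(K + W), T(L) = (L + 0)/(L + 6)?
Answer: 827/6 ≈ 137.83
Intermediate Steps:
T(L) = L/(6 + L)
c(J, K) = -(J + J/(6 + J))/(2*(-9 + K)) (c(J, K) = -(J + J/(6 + J))/(2*(K - 9)) = -(J + J/(6 + J))/(2*(-9 + K)))
122 + c(12, 5)*10 = 122 + ((½)*12*(-7 - 1*12)/((-9 + 5)*(6 + 12)))*10 = 122 + ((½)*12*(-7 - 12)/(-4*18))*10 = 122 + ((½)*12*(-¼)*(1/18)*(-19))*10 = 122 + (19/12)*10 = 122 + 95/6 = 827/6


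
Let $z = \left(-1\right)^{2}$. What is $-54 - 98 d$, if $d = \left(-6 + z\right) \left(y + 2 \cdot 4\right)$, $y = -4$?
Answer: $1906$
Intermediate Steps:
$z = 1$
$d = -20$ ($d = \left(-6 + 1\right) \left(-4 + 2 \cdot 4\right) = - 5 \left(-4 + 8\right) = \left(-5\right) 4 = -20$)
$-54 - 98 d = -54 - -1960 = -54 + 1960 = 1906$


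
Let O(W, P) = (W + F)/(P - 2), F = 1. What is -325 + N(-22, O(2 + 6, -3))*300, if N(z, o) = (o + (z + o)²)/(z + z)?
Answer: -45923/11 ≈ -4174.8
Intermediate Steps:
O(W, P) = (1 + W)/(-2 + P) (O(W, P) = (W + 1)/(P - 2) = (1 + W)/(-2 + P))
N(z, o) = (o + (o + z)²)/(2*z) (N(z, o) = (o + (o + z)²)/((2*z)) = (o + (o + z)²)*(1/(2*z)) = (o + (o + z)²)/(2*z))
-325 + N(-22, O(2 + 6, -3))*300 = -325 + ((½)*((1 + (2 + 6))/(-2 - 3) + ((1 + (2 + 6))/(-2 - 3) - 22)²)/(-22))*300 = -325 + ((½)*(-1/22)*((1 + 8)/(-5) + ((1 + 8)/(-5) - 22)²))*300 = -325 + ((½)*(-1/22)*(-⅕*9 + (-⅕*9 - 22)²))*300 = -325 + ((½)*(-1/22)*(-9/5 + (-9/5 - 22)²))*300 = -325 + ((½)*(-1/22)*(-9/5 + (-119/5)²))*300 = -325 + ((½)*(-1/22)*(-9/5 + 14161/25))*300 = -325 + ((½)*(-1/22)*(14116/25))*300 = -325 - 3529/275*300 = -325 - 42348/11 = -45923/11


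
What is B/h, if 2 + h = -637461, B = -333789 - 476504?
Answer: 810293/637463 ≈ 1.2711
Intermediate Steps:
B = -810293
h = -637463 (h = -2 - 637461 = -637463)
B/h = -810293/(-637463) = -810293*(-1/637463) = 810293/637463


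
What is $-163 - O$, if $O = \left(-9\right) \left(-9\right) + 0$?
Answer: $-244$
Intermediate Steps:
$O = 81$ ($O = 81 + 0 = 81$)
$-163 - O = -163 - 81 = -244$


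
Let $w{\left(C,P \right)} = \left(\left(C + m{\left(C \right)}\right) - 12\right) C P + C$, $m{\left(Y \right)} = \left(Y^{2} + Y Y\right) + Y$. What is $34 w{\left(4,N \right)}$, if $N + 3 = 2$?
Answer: $-3672$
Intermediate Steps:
$N = -1$ ($N = -3 + 2 = -1$)
$m{\left(Y \right)} = Y + 2 Y^{2}$ ($m{\left(Y \right)} = \left(Y^{2} + Y^{2}\right) + Y = 2 Y^{2} + Y = Y + 2 Y^{2}$)
$w{\left(C,P \right)} = C + C P \left(-12 + C + C \left(1 + 2 C\right)\right)$ ($w{\left(C,P \right)} = \left(\left(C + C \left(1 + 2 C\right)\right) - 12\right) C P + C = \left(-12 + C + C \left(1 + 2 C\right)\right) C P + C = C \left(-12 + C + C \left(1 + 2 C\right)\right) P + C = C P \left(-12 + C + C \left(1 + 2 C\right)\right) + C = C + C P \left(-12 + C + C \left(1 + 2 C\right)\right)$)
$34 w{\left(4,N \right)} = 34 \cdot 4 \left(1 - -12 + 4 \left(-1\right) + 4 \left(-1\right) \left(1 + 2 \cdot 4\right)\right) = 34 \cdot 4 \left(1 + 12 - 4 + 4 \left(-1\right) \left(1 + 8\right)\right) = 34 \cdot 4 \left(1 + 12 - 4 + 4 \left(-1\right) 9\right) = 34 \cdot 4 \left(1 + 12 - 4 - 36\right) = 34 \cdot 4 \left(-27\right) = 34 \left(-108\right) = -3672$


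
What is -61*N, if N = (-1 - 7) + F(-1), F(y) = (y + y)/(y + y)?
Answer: 427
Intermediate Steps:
F(y) = 1 (F(y) = (2*y)/((2*y)) = (2*y)*(1/(2*y)) = 1)
N = -7 (N = (-1 - 7) + 1 = -8 + 1 = -7)
-61*N = -61*(-7) = 427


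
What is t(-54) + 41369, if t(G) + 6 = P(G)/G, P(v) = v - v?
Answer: 41363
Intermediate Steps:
P(v) = 0
t(G) = -6 (t(G) = -6 + 0/G = -6 + 0 = -6)
t(-54) + 41369 = -6 + 41369 = 41363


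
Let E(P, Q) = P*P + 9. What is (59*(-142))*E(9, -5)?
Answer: -754020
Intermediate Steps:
E(P, Q) = 9 + P² (E(P, Q) = P² + 9 = 9 + P²)
(59*(-142))*E(9, -5) = (59*(-142))*(9 + 9²) = -8378*(9 + 81) = -8378*90 = -754020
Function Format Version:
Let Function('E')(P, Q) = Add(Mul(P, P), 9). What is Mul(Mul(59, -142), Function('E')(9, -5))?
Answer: -754020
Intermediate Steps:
Function('E')(P, Q) = Add(9, Pow(P, 2)) (Function('E')(P, Q) = Add(Pow(P, 2), 9) = Add(9, Pow(P, 2)))
Mul(Mul(59, -142), Function('E')(9, -5)) = Mul(Mul(59, -142), Add(9, Pow(9, 2))) = Mul(-8378, Add(9, 81)) = Mul(-8378, 90) = -754020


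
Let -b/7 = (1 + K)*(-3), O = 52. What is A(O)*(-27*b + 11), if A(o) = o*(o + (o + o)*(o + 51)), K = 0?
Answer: -311208768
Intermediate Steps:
b = 21 (b = -7*(1 + 0)*(-3) = -7*(-3) = 21)
A(o) = o*(o + 2*o*(51 + o)) (A(o) = o*(o + (2*o)*(51 + o)) = o*(o + 2*o*(51 + o)))
A(O)*(-27*b + 11) = (52²*(103 + 2*52))*(-27*21 + 11) = (2704*(103 + 104))*(-567 + 11) = (2704*207)*(-556) = 559728*(-556) = -311208768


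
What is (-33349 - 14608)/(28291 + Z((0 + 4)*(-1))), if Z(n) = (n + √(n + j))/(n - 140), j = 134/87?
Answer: -174830392986912/103136799724613 - 493272*I*√18618/103136799724613 ≈ -1.6951 - 6.5259e-7*I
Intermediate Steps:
j = 134/87 (j = 134*(1/87) = 134/87 ≈ 1.5402)
Z(n) = (n + √(134/87 + n))/(-140 + n) (Z(n) = (n + √(n + 134/87))/(n - 140) = (n + √(134/87 + n))/(-140 + n))
(-33349 - 14608)/(28291 + Z((0 + 4)*(-1))) = (-33349 - 14608)/(28291 + ((0 + 4)*(-1) + √(11658 + 7569*((0 + 4)*(-1)))/87)/(-140 + (0 + 4)*(-1))) = -47957/(28291 + (4*(-1) + √(11658 + 7569*(4*(-1)))/87)/(-140 + 4*(-1))) = -47957/(28291 + (-4 + √(11658 + 7569*(-4))/87)/(-140 - 4)) = -47957/(28291 + (-4 + √(11658 - 30276)/87)/(-144)) = -47957/(28291 - (-4 + √(-18618)/87)/144) = -47957/(28291 - (-4 + (I*√18618)/87)/144) = -47957/(28291 - (-4 + I*√18618/87)/144) = -47957/(28291 + (1/36 - I*√18618/12528)) = -47957/(1018477/36 - I*√18618/12528)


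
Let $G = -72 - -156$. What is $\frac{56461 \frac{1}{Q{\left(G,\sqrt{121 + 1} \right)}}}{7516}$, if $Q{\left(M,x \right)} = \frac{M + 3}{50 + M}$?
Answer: $\frac{3782887}{326946} \approx 11.57$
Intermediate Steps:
$G = 84$ ($G = -72 + 156 = 84$)
$Q{\left(M,x \right)} = \frac{3 + M}{50 + M}$
$\frac{56461 \frac{1}{Q{\left(G,\sqrt{121 + 1} \right)}}}{7516} = \frac{56461 \frac{1}{\frac{1}{50 + 84} \left(3 + 84\right)}}{7516} = \frac{56461}{\frac{1}{134} \cdot 87} \cdot \frac{1}{7516} = \frac{56461}{\frac{87}{134}} \cdot \frac{1}{7516} = 56461 \cdot \frac{134}{87} \cdot \frac{1}{7516} = \frac{7565774}{87} \cdot \frac{1}{7516} = \frac{3782887}{326946}$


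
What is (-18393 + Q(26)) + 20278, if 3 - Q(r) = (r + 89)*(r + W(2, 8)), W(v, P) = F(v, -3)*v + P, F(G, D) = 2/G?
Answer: -2252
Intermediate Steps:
W(v, P) = 2 + P (W(v, P) = (2/v)*v + P = 2 + P)
Q(r) = 3 - (10 + r)*(89 + r) (Q(r) = 3 - (r + 89)*(r + (2 + 8)) = 3 - (89 + r)*(r + 10) = 3 - (89 + r)*(10 + r) = 3 - (10 + r)*(89 + r))
(-18393 + Q(26)) + 20278 = (-18393 + (-887 - 1*26**2 - 99*26)) + 20278 = (-18393 + (-887 - 1*676 - 2574)) + 20278 = (-18393 + (-887 - 676 - 2574)) + 20278 = (-18393 - 4137) + 20278 = -22530 + 20278 = -2252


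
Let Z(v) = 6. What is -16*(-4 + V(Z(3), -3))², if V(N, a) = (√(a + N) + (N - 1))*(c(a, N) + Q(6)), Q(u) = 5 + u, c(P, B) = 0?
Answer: -47424 - 17952*√3 ≈ -78518.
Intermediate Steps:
V(N, a) = -11 + 11*N + 11*√(N + a) (V(N, a) = (√(a + N) + (N - 1))*(0 + (5 + 6)) = (√(N + a) + (-1 + N))*(0 + 11) = (-1 + N + √(N + a))*11 = -11 + 11*N + 11*√(N + a))
-16*(-4 + V(Z(3), -3))² = -16*(-4 + (-11 + 11*6 + 11*√(6 - 3)))² = -16*(-4 + (-11 + 66 + 11*√3))² = -16*(-4 + (55 + 11*√3))² = -16*(51 + 11*√3)²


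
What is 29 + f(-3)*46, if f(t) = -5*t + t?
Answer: 581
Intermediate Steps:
f(t) = -4*t
29 + f(-3)*46 = 29 - 4*(-3)*46 = 29 + 12*46 = 29 + 552 = 581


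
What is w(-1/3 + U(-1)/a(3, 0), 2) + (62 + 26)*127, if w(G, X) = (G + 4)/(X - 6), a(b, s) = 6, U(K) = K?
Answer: 89401/8 ≈ 11175.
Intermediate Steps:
w(G, X) = (4 + G)/(-6 + X)
w(-1/3 + U(-1)/a(3, 0), 2) + (62 + 26)*127 = (4 + (-1/3 - 1/6))/(-6 + 2) + (62 + 26)*127 = (4 + (-1*⅓ - 1*⅙))/(-4) + 88*127 = -(4 + (-⅓ - ⅙))/4 + 11176 = -(4 - ½)/4 + 11176 = -¼*7/2 + 11176 = -7/8 + 11176 = 89401/8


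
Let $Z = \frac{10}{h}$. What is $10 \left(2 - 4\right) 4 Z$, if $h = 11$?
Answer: $- \frac{800}{11} \approx -72.727$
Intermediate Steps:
$Z = \frac{10}{11} \approx 0.90909$
$10 \left(2 - 4\right) 4 Z = 10 \left(2 - 4\right) 4 \cdot \frac{10}{11} = 10 \left(\left(-2\right) 4\right) \frac{10}{11} = 10 \left(-8\right) \frac{10}{11} = \left(-80\right) \frac{10}{11} = - \frac{800}{11}$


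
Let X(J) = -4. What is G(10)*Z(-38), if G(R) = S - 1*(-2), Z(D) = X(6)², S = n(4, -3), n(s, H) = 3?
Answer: 80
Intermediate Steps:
S = 3
Z(D) = 16 (Z(D) = (-4)² = 16)
G(R) = 5 (G(R) = 3 - 1*(-2) = 3 + 2 = 5)
G(10)*Z(-38) = 5*16 = 80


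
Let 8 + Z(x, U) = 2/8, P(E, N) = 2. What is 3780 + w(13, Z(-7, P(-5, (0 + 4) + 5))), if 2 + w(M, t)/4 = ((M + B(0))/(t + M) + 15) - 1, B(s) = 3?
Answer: 80644/21 ≈ 3840.2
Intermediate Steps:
Z(x, U) = -31/4 (Z(x, U) = -8 + 2/8 = -8 + 2*(⅛) = -8 + ¼ = -31/4)
w(M, t) = 48 + 4*(3 + M)/(M + t) (w(M, t) = -8 + 4*(((M + 3)/(t + M) + 15) - 1) = -8 + 4*(((3 + M)/(M + t) + 15) - 1) = -8 + 4*((15 + (3 + M)/(M + t)) - 1) = -8 + 4*(14 + (3 + M)/(M + t)) = -8 + (56 + 4*(3 + M)/(M + t)) = 48 + 4*(3 + M)/(M + t))
3780 + w(13, Z(-7, P(-5, (0 + 4) + 5))) = 3780 + 4*(3 + 12*(-31/4) + 13*13)/(13 - 31/4) = 3780 + 4*(3 - 93 + 169)/(21/4) = 3780 + 4*(4/21)*79 = 3780 + 1264/21 = 80644/21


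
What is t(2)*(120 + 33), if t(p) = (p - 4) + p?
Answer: 0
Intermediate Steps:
t(p) = -4 + 2*p (t(p) = (-4 + p) + p = -4 + 2*p)
t(2)*(120 + 33) = (-4 + 2*2)*(120 + 33) = (-4 + 4)*153 = 0*153 = 0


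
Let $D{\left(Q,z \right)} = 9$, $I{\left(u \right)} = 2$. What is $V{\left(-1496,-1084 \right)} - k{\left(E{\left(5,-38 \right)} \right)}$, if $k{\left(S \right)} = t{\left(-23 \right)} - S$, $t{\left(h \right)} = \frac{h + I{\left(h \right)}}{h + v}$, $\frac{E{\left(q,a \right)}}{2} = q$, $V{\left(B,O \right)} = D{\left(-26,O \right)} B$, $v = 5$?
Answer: $- \frac{80731}{6} \approx -13455.0$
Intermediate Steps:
$V{\left(B,O \right)} = 9 B$
$E{\left(q,a \right)} = 2 q$
$t{\left(h \right)} = \frac{2 + h}{5 + h}$ ($t{\left(h \right)} = \frac{h + 2}{h + 5} = \frac{2 + h}{5 + h}$)
$k{\left(S \right)} = \frac{7}{6} - S$ ($k{\left(S \right)} = \frac{2 - 23}{5 - 23} - S = \frac{1}{-18} \left(-21\right) - S = \left(- \frac{1}{18}\right) \left(-21\right) - S = \frac{7}{6} - S$)
$V{\left(-1496,-1084 \right)} - k{\left(E{\left(5,-38 \right)} \right)} = 9 \left(-1496\right) - \left(\frac{7}{6} - 2 \cdot 5\right) = -13464 - \left(\frac{7}{6} - 10\right) = -13464 - - \frac{53}{6} = -13464 + \frac{53}{6} = - \frac{80731}{6}$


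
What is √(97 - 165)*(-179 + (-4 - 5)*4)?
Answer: -430*I*√17 ≈ -1772.9*I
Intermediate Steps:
√(97 - 165)*(-179 + (-4 - 5)*4) = √(-68)*(-179 - 9*4) = (2*I*√17)*(-179 - 36) = (2*I*√17)*(-215) = -430*I*√17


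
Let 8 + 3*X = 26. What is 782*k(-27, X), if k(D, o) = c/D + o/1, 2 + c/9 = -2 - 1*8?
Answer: 7820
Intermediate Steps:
X = 6 (X = -8/3 + (⅓)*26 = -8/3 + 26/3 = 6)
c = -108 (c = -18 + 9*(-2 - 1*8) = -18 + 9*(-2 - 8) = -18 + 9*(-10) = -18 - 90 = -108)
k(D, o) = o - 108/D (k(D, o) = -108/D + o/1 = -108/D + o*1 = -108/D + o = o - 108/D)
782*k(-27, X) = 782*(6 - 108/(-27)) = 782*(6 - 108*(-1/27)) = 782*(6 + 4) = 782*10 = 7820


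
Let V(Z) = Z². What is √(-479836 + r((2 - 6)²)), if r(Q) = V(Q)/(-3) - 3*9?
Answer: I*√4319535/3 ≈ 692.78*I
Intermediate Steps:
r(Q) = -27 - Q²/3 (r(Q) = Q²/(-3) - 3*9 = Q²*(-⅓) - 27 = -Q²/3 - 27 = -27 - Q²/3)
√(-479836 + r((2 - 6)²)) = √(-479836 + (-27 - (2 - 6)⁴/3)) = √(-479836 + (-27 - ((-4)²)²/3)) = √(-479836 + (-27 - ⅓*16²)) = √(-479836 + (-27 - ⅓*256)) = √(-479836 + (-27 - 256/3)) = √(-479836 - 337/3) = √(-1439845/3) = I*√4319535/3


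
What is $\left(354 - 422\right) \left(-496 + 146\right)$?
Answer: $23800$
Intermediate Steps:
$\left(354 - 422\right) \left(-496 + 146\right) = \left(-68\right) \left(-350\right) = 23800$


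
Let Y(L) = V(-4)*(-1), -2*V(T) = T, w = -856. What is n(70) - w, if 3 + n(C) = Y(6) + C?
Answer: 921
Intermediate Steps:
V(T) = -T/2
Y(L) = -2 (Y(L) = -½*(-4)*(-1) = 2*(-1) = -2)
n(C) = -5 + C (n(C) = -3 + (-2 + C) = -5 + C)
n(70) - w = (-5 + 70) - 1*(-856) = 65 + 856 = 921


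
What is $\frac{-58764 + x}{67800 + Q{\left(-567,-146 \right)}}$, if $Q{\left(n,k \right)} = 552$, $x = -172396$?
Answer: $- \frac{28895}{8544} \approx -3.3819$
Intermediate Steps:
$\frac{-58764 + x}{67800 + Q{\left(-567,-146 \right)}} = \frac{-58764 - 172396}{67800 + 552} = - \frac{231160}{68352} = \left(-231160\right) \frac{1}{68352} = - \frac{28895}{8544}$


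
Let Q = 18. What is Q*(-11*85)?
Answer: -16830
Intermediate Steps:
Q*(-11*85) = 18*(-11*85) = 18*(-935) = -16830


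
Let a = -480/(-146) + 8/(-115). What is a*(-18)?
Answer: -486288/8395 ≈ -57.926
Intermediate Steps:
a = 27016/8395 (a = -480*(-1/146) + 8*(-1/115) = 240/73 - 8/115 = 27016/8395 ≈ 3.2181)
a*(-18) = (27016/8395)*(-18) = -486288/8395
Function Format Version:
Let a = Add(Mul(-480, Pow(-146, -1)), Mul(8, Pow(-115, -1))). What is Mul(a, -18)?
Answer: Rational(-486288, 8395) ≈ -57.926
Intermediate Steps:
a = Rational(27016, 8395) (a = Add(Mul(-480, Rational(-1, 146)), Mul(8, Rational(-1, 115))) = Add(Rational(240, 73), Rational(-8, 115)) = Rational(27016, 8395) ≈ 3.2181)
Mul(a, -18) = Mul(Rational(27016, 8395), -18) = Rational(-486288, 8395)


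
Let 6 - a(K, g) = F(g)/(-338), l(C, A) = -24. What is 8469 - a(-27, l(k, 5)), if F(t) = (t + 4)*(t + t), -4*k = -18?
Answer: 1429767/169 ≈ 8460.2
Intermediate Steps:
k = 9/2 (k = -¼*(-18) = 9/2 ≈ 4.5000)
F(t) = 2*t*(4 + t) (F(t) = (4 + t)*(2*t) = 2*t*(4 + t))
a(K, g) = 6 + g*(4 + g)/169 (a(K, g) = 6 - 2*g*(4 + g)/(-338) = 6 - 2*g*(4 + g)*(-1)/338 = 6 - (-1)*g*(4 + g)/169 = 6 + g*(4 + g)/169)
8469 - a(-27, l(k, 5)) = 8469 - (6 + (1/169)*(-24)*(4 - 24)) = 8469 - (6 + (1/169)*(-24)*(-20)) = 8469 - (6 + 480/169) = 8469 - 1*1494/169 = 8469 - 1494/169 = 1429767/169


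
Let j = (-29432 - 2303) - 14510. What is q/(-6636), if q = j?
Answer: 15415/2212 ≈ 6.9688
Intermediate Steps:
j = -46245 (j = -31735 - 14510 = -46245)
q = -46245
q/(-6636) = -46245/(-6636) = -46245*(-1/6636) = 15415/2212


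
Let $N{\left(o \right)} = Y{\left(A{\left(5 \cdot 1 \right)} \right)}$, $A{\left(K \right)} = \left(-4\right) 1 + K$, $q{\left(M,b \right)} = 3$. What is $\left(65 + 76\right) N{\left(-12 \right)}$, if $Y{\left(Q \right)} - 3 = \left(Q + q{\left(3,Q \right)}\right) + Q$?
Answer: $1128$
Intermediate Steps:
$A{\left(K \right)} = -4 + K$
$Y{\left(Q \right)} = 6 + 2 Q$ ($Y{\left(Q \right)} = 3 + \left(\left(Q + 3\right) + Q\right) = 3 + \left(\left(3 + Q\right) + Q\right) = 3 + \left(3 + 2 Q\right) = 6 + 2 Q$)
$N{\left(o \right)} = 8$ ($N{\left(o \right)} = 6 + 2 \left(-4 + 5 \cdot 1\right) = 6 + 2 \left(-4 + 5\right) = 6 + 2 \cdot 1 = 6 + 2 = 8$)
$\left(65 + 76\right) N{\left(-12 \right)} = \left(65 + 76\right) 8 = 141 \cdot 8 = 1128$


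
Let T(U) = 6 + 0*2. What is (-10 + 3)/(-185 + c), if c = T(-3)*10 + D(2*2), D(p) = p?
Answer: 7/121 ≈ 0.057851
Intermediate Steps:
T(U) = 6 (T(U) = 6 + 0 = 6)
c = 64 (c = 6*10 + 2*2 = 60 + 4 = 64)
(-10 + 3)/(-185 + c) = (-10 + 3)/(-185 + 64) = -7/(-121) = -7*(-1/121) = 7/121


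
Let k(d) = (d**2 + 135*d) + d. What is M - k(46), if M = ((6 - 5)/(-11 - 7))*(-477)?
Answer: -16691/2 ≈ -8345.5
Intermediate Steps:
k(d) = d**2 + 136*d
M = 53/2 (M = (1/(-18))*(-477) = (1*(-1/18))*(-477) = -1/18*(-477) = 53/2 ≈ 26.500)
M - k(46) = 53/2 - 46*(136 + 46) = 53/2 - 46*182 = 53/2 - 1*8372 = 53/2 - 8372 = -16691/2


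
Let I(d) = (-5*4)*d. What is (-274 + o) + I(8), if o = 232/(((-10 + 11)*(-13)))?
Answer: -5874/13 ≈ -451.85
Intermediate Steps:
I(d) = -20*d
o = -232/13 (o = 232/((1*(-13))) = 232/(-13) = 232*(-1/13) = -232/13 ≈ -17.846)
(-274 + o) + I(8) = (-274 - 232/13) - 20*8 = -3794/13 - 160 = -5874/13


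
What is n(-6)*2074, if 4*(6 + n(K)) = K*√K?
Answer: -12444 - 3111*I*√6 ≈ -12444.0 - 7620.4*I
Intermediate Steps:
n(K) = -6 + K^(3/2)/4 (n(K) = -6 + (K*√K)/4 = -6 + K^(3/2)/4)
n(-6)*2074 = (-6 + (-6)^(3/2)/4)*2074 = (-6 + (-6*I*√6)/4)*2074 = (-6 - 3*I*√6/2)*2074 = -12444 - 3111*I*√6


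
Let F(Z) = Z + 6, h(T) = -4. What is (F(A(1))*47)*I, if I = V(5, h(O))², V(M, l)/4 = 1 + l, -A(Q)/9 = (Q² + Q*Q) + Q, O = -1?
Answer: -142128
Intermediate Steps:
A(Q) = -18*Q² - 9*Q (A(Q) = -9*((Q² + Q*Q) + Q) = -9*((Q² + Q²) + Q) = -9*(2*Q² + Q) = -9*(Q + 2*Q²) = -18*Q² - 9*Q)
V(M, l) = 4 + 4*l (V(M, l) = 4*(1 + l) = 4 + 4*l)
F(Z) = 6 + Z
I = 144 (I = (4 + 4*(-4))² = (4 - 16)² = (-12)² = 144)
(F(A(1))*47)*I = ((6 - 9*1*(1 + 2*1))*47)*144 = ((6 - 9*1*(1 + 2))*47)*144 = ((6 - 9*1*3)*47)*144 = ((6 - 27)*47)*144 = -21*47*144 = -987*144 = -142128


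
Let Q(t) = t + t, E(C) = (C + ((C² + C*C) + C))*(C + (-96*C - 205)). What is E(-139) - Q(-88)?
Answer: 498732176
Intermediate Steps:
E(C) = (-205 - 95*C)*(2*C + 2*C²) (E(C) = (C + ((C² + C²) + C))*(C + (-205 - 96*C)) = (C + (2*C² + C))*(-205 - 95*C) = (C + (C + 2*C²))*(-205 - 95*C) = (2*C + 2*C²)*(-205 - 95*C) = (-205 - 95*C)*(2*C + 2*C²))
Q(t) = 2*t
E(-139) - Q(-88) = -10*(-139)*(41 + 19*(-139)² + 60*(-139)) - 2*(-88) = -10*(-139)*(41 + 19*19321 - 8340) - 1*(-176) = -10*(-139)*(41 + 367099 - 8340) + 176 = -10*(-139)*358800 + 176 = 498732000 + 176 = 498732176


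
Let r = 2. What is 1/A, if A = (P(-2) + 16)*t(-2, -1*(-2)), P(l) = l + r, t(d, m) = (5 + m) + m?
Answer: 1/144 ≈ 0.0069444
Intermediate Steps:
t(d, m) = 5 + 2*m
P(l) = 2 + l (P(l) = l + 2 = 2 + l)
A = 144 (A = ((2 - 2) + 16)*(5 + 2*(-1*(-2))) = (0 + 16)*(5 + 2*2) = 16*(5 + 4) = 16*9 = 144)
1/A = 1/144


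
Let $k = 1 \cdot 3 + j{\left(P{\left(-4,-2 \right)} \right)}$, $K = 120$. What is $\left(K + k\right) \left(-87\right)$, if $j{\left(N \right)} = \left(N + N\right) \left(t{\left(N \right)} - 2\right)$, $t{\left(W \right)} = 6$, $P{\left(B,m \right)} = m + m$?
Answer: $-7917$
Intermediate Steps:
$P{\left(B,m \right)} = 2 m$
$j{\left(N \right)} = 8 N$ ($j{\left(N \right)} = \left(N + N\right) \left(6 - 2\right) = 2 N 4 = 8 N$)
$k = -29$ ($k = 1 \cdot 3 + 8 \cdot 2 \left(-2\right) = 3 + 8 \left(-4\right) = 3 - 32 = -29$)
$\left(K + k\right) \left(-87\right) = \left(120 - 29\right) \left(-87\right) = 91 \left(-87\right) = -7917$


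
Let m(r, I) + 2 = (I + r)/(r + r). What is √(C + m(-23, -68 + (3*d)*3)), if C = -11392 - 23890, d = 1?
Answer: I*√18664293/23 ≈ 187.84*I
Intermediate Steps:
C = -35282
m(r, I) = -2 + (I + r)/(2*r) (m(r, I) = -2 + (I + r)/(r + r) = -2 + (I + r)/((2*r)) = -2 + (I + r)*(1/(2*r)) = -2 + (I + r)/(2*r))
√(C + m(-23, -68 + (3*d)*3)) = √(-35282 + (½)*((-68 + (3*1)*3) - 3*(-23))/(-23)) = √(-35282 + (½)*(-1/23)*((-68 + 3*3) + 69)) = √(-35282 + (½)*(-1/23)*((-68 + 9) + 69)) = √(-35282 + (½)*(-1/23)*(-59 + 69)) = √(-35282 + (½)*(-1/23)*10) = √(-35282 - 5/23) = √(-811491/23) = I*√18664293/23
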